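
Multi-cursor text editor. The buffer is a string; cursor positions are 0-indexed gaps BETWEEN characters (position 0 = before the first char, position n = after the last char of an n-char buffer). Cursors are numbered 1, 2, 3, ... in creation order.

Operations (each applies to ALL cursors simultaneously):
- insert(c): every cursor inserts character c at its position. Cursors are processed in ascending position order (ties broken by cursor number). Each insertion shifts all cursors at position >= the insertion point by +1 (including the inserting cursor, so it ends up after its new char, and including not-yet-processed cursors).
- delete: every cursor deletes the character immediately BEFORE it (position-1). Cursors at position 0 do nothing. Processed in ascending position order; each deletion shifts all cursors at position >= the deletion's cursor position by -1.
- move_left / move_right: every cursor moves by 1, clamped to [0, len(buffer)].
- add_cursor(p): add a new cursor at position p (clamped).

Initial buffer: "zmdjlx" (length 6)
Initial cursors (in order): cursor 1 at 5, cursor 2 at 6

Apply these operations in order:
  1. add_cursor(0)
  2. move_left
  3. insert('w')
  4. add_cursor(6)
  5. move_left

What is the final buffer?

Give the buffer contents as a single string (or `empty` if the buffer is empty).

Answer: wzmdjwlwx

Derivation:
After op 1 (add_cursor(0)): buffer="zmdjlx" (len 6), cursors c3@0 c1@5 c2@6, authorship ......
After op 2 (move_left): buffer="zmdjlx" (len 6), cursors c3@0 c1@4 c2@5, authorship ......
After op 3 (insert('w')): buffer="wzmdjwlwx" (len 9), cursors c3@1 c1@6 c2@8, authorship 3....1.2.
After op 4 (add_cursor(6)): buffer="wzmdjwlwx" (len 9), cursors c3@1 c1@6 c4@6 c2@8, authorship 3....1.2.
After op 5 (move_left): buffer="wzmdjwlwx" (len 9), cursors c3@0 c1@5 c4@5 c2@7, authorship 3....1.2.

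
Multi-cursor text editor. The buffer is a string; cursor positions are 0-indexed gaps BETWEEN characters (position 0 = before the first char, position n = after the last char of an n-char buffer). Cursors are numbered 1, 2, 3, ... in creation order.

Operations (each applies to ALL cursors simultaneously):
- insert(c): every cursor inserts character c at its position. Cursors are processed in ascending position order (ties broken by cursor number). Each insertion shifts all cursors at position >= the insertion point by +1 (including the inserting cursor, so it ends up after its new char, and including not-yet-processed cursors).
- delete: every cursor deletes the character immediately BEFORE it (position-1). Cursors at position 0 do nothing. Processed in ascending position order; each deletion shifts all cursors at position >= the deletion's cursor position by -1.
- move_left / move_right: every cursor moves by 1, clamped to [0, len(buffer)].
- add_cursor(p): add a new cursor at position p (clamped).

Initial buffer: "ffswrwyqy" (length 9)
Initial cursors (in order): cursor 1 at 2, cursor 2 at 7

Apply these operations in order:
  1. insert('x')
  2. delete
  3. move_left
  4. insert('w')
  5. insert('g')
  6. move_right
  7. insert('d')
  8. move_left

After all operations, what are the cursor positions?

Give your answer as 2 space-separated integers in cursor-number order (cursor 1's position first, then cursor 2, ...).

Answer: 4 12

Derivation:
After op 1 (insert('x')): buffer="ffxswrwyxqy" (len 11), cursors c1@3 c2@9, authorship ..1.....2..
After op 2 (delete): buffer="ffswrwyqy" (len 9), cursors c1@2 c2@7, authorship .........
After op 3 (move_left): buffer="ffswrwyqy" (len 9), cursors c1@1 c2@6, authorship .........
After op 4 (insert('w')): buffer="fwfswrwwyqy" (len 11), cursors c1@2 c2@8, authorship .1.....2...
After op 5 (insert('g')): buffer="fwgfswrwwgyqy" (len 13), cursors c1@3 c2@10, authorship .11.....22...
After op 6 (move_right): buffer="fwgfswrwwgyqy" (len 13), cursors c1@4 c2@11, authorship .11.....22...
After op 7 (insert('d')): buffer="fwgfdswrwwgydqy" (len 15), cursors c1@5 c2@13, authorship .11.1....22.2..
After op 8 (move_left): buffer="fwgfdswrwwgydqy" (len 15), cursors c1@4 c2@12, authorship .11.1....22.2..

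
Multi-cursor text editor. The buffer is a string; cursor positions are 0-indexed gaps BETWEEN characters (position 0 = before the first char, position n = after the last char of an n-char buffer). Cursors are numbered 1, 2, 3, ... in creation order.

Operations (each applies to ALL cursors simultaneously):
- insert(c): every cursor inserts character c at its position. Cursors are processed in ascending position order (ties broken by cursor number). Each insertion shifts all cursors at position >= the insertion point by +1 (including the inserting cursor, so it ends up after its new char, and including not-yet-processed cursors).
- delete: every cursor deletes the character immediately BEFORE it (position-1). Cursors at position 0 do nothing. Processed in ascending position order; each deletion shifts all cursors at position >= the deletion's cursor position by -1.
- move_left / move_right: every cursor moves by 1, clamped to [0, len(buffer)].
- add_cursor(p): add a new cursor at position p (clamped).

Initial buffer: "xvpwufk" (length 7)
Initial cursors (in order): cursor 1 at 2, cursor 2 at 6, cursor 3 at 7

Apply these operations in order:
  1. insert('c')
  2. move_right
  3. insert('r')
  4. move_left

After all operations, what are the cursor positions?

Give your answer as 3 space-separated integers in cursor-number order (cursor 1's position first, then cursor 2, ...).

Answer: 4 10 12

Derivation:
After op 1 (insert('c')): buffer="xvcpwufckc" (len 10), cursors c1@3 c2@8 c3@10, authorship ..1....2.3
After op 2 (move_right): buffer="xvcpwufckc" (len 10), cursors c1@4 c2@9 c3@10, authorship ..1....2.3
After op 3 (insert('r')): buffer="xvcprwufckrcr" (len 13), cursors c1@5 c2@11 c3@13, authorship ..1.1...2.233
After op 4 (move_left): buffer="xvcprwufckrcr" (len 13), cursors c1@4 c2@10 c3@12, authorship ..1.1...2.233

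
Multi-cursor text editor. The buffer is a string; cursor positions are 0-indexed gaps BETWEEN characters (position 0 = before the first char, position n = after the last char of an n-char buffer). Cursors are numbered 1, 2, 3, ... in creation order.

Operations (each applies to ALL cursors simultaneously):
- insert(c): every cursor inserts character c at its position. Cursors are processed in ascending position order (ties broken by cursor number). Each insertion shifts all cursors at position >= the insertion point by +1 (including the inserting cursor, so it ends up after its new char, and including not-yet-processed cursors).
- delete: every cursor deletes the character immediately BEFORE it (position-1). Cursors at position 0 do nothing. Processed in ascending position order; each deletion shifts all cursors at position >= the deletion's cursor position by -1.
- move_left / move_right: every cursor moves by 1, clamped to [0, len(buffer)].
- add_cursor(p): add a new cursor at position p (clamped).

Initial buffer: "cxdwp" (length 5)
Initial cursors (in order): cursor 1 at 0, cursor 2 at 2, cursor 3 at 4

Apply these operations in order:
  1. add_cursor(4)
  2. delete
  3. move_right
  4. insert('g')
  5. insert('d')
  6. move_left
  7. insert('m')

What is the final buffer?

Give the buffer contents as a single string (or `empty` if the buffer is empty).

After op 1 (add_cursor(4)): buffer="cxdwp" (len 5), cursors c1@0 c2@2 c3@4 c4@4, authorship .....
After op 2 (delete): buffer="cp" (len 2), cursors c1@0 c2@1 c3@1 c4@1, authorship ..
After op 3 (move_right): buffer="cp" (len 2), cursors c1@1 c2@2 c3@2 c4@2, authorship ..
After op 4 (insert('g')): buffer="cgpggg" (len 6), cursors c1@2 c2@6 c3@6 c4@6, authorship .1.234
After op 5 (insert('d')): buffer="cgdpgggddd" (len 10), cursors c1@3 c2@10 c3@10 c4@10, authorship .11.234234
After op 6 (move_left): buffer="cgdpgggddd" (len 10), cursors c1@2 c2@9 c3@9 c4@9, authorship .11.234234
After op 7 (insert('m')): buffer="cgmdpgggddmmmd" (len 14), cursors c1@3 c2@13 c3@13 c4@13, authorship .111.234232344

Answer: cgmdpgggddmmmd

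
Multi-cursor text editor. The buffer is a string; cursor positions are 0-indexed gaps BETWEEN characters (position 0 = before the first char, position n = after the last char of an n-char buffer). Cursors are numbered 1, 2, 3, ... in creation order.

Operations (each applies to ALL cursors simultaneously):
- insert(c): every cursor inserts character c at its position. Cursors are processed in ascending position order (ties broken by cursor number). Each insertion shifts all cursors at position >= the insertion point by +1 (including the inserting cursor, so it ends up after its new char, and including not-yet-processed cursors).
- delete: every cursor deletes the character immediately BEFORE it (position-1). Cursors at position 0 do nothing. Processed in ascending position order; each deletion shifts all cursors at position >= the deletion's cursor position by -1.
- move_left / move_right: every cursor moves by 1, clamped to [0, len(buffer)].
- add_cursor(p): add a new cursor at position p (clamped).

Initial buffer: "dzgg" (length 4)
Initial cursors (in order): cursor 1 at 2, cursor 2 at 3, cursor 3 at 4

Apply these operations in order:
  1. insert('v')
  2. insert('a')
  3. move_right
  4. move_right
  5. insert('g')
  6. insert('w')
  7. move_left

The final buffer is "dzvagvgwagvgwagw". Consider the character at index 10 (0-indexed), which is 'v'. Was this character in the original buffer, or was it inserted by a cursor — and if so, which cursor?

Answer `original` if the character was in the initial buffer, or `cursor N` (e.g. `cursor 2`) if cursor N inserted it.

Answer: cursor 3

Derivation:
After op 1 (insert('v')): buffer="dzvgvgv" (len 7), cursors c1@3 c2@5 c3@7, authorship ..1.2.3
After op 2 (insert('a')): buffer="dzvagvagva" (len 10), cursors c1@4 c2@7 c3@10, authorship ..11.22.33
After op 3 (move_right): buffer="dzvagvagva" (len 10), cursors c1@5 c2@8 c3@10, authorship ..11.22.33
After op 4 (move_right): buffer="dzvagvagva" (len 10), cursors c1@6 c2@9 c3@10, authorship ..11.22.33
After op 5 (insert('g')): buffer="dzvagvgagvgag" (len 13), cursors c1@7 c2@11 c3@13, authorship ..11.212.3233
After op 6 (insert('w')): buffer="dzvagvgwagvgwagw" (len 16), cursors c1@8 c2@13 c3@16, authorship ..11.2112.322333
After op 7 (move_left): buffer="dzvagvgwagvgwagw" (len 16), cursors c1@7 c2@12 c3@15, authorship ..11.2112.322333
Authorship (.=original, N=cursor N): . . 1 1 . 2 1 1 2 . 3 2 2 3 3 3
Index 10: author = 3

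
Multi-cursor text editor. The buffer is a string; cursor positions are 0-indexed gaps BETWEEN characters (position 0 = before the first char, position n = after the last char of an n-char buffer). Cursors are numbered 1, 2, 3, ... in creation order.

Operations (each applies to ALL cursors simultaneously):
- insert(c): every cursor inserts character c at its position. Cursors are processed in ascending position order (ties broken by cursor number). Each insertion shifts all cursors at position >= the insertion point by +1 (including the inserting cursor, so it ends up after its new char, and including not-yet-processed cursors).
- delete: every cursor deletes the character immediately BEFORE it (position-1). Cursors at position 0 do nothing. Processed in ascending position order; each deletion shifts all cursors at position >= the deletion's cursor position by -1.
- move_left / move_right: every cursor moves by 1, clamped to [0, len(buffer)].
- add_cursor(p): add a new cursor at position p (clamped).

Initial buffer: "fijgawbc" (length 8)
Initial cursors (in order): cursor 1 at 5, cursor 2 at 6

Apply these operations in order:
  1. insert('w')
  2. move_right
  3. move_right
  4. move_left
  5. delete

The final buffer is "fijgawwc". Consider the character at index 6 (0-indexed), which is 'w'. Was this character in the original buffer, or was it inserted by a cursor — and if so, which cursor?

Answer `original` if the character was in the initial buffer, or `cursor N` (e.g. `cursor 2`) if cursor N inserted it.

After op 1 (insert('w')): buffer="fijgawwwbc" (len 10), cursors c1@6 c2@8, authorship .....1.2..
After op 2 (move_right): buffer="fijgawwwbc" (len 10), cursors c1@7 c2@9, authorship .....1.2..
After op 3 (move_right): buffer="fijgawwwbc" (len 10), cursors c1@8 c2@10, authorship .....1.2..
After op 4 (move_left): buffer="fijgawwwbc" (len 10), cursors c1@7 c2@9, authorship .....1.2..
After op 5 (delete): buffer="fijgawwc" (len 8), cursors c1@6 c2@7, authorship .....12.
Authorship (.=original, N=cursor N): . . . . . 1 2 .
Index 6: author = 2

Answer: cursor 2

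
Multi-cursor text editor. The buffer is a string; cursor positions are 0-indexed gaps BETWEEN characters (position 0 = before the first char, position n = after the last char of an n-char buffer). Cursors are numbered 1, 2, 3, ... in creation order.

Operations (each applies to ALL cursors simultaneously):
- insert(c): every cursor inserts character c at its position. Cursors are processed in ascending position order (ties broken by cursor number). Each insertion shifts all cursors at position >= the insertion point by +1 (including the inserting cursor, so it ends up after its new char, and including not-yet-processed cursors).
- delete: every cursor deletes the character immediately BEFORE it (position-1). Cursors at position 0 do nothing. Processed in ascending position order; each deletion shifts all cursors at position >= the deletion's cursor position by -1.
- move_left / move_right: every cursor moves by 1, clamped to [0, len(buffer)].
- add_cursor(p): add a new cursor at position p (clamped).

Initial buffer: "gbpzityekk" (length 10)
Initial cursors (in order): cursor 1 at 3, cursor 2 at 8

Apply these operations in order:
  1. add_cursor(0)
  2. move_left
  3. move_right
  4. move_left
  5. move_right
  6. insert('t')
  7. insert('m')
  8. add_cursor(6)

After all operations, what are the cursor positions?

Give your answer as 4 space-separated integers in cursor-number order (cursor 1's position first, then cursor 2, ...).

After op 1 (add_cursor(0)): buffer="gbpzityekk" (len 10), cursors c3@0 c1@3 c2@8, authorship ..........
After op 2 (move_left): buffer="gbpzityekk" (len 10), cursors c3@0 c1@2 c2@7, authorship ..........
After op 3 (move_right): buffer="gbpzityekk" (len 10), cursors c3@1 c1@3 c2@8, authorship ..........
After op 4 (move_left): buffer="gbpzityekk" (len 10), cursors c3@0 c1@2 c2@7, authorship ..........
After op 5 (move_right): buffer="gbpzityekk" (len 10), cursors c3@1 c1@3 c2@8, authorship ..........
After op 6 (insert('t')): buffer="gtbptzityetkk" (len 13), cursors c3@2 c1@5 c2@11, authorship .3..1.....2..
After op 7 (insert('m')): buffer="gtmbptmzityetmkk" (len 16), cursors c3@3 c1@7 c2@14, authorship .33..11.....22..
After op 8 (add_cursor(6)): buffer="gtmbptmzityetmkk" (len 16), cursors c3@3 c4@6 c1@7 c2@14, authorship .33..11.....22..

Answer: 7 14 3 6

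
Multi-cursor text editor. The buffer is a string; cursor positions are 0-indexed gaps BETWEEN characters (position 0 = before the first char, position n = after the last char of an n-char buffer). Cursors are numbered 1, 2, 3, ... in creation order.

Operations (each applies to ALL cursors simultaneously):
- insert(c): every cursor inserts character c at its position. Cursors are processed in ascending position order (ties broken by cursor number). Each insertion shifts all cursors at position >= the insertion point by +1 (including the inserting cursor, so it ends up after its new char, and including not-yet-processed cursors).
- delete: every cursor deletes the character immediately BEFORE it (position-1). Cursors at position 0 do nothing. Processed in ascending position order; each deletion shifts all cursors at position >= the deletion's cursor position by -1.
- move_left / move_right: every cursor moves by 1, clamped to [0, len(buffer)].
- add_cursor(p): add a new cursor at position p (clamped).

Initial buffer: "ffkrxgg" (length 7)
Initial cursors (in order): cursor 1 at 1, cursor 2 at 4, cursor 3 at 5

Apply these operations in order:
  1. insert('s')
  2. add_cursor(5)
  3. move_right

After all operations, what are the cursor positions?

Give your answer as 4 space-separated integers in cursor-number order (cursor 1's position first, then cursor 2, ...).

After op 1 (insert('s')): buffer="fsfkrsxsgg" (len 10), cursors c1@2 c2@6 c3@8, authorship .1...2.3..
After op 2 (add_cursor(5)): buffer="fsfkrsxsgg" (len 10), cursors c1@2 c4@5 c2@6 c3@8, authorship .1...2.3..
After op 3 (move_right): buffer="fsfkrsxsgg" (len 10), cursors c1@3 c4@6 c2@7 c3@9, authorship .1...2.3..

Answer: 3 7 9 6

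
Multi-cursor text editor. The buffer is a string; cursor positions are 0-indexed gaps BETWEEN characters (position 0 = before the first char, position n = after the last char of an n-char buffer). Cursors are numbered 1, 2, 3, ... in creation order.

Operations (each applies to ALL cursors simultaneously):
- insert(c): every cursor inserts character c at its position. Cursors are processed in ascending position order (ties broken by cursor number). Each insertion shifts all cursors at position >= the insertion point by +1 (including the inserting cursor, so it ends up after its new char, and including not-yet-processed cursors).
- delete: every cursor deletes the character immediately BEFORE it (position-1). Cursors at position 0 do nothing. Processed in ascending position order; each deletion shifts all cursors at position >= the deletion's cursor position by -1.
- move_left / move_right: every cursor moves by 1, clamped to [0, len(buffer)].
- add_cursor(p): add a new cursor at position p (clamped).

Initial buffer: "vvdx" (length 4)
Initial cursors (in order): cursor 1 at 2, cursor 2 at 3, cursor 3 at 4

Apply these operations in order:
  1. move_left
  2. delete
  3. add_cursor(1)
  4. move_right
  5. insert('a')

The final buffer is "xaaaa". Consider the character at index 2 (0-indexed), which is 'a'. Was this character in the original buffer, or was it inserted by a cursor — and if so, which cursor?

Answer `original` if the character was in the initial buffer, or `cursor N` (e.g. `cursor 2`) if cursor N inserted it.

Answer: cursor 2

Derivation:
After op 1 (move_left): buffer="vvdx" (len 4), cursors c1@1 c2@2 c3@3, authorship ....
After op 2 (delete): buffer="x" (len 1), cursors c1@0 c2@0 c3@0, authorship .
After op 3 (add_cursor(1)): buffer="x" (len 1), cursors c1@0 c2@0 c3@0 c4@1, authorship .
After op 4 (move_right): buffer="x" (len 1), cursors c1@1 c2@1 c3@1 c4@1, authorship .
After op 5 (insert('a')): buffer="xaaaa" (len 5), cursors c1@5 c2@5 c3@5 c4@5, authorship .1234
Authorship (.=original, N=cursor N): . 1 2 3 4
Index 2: author = 2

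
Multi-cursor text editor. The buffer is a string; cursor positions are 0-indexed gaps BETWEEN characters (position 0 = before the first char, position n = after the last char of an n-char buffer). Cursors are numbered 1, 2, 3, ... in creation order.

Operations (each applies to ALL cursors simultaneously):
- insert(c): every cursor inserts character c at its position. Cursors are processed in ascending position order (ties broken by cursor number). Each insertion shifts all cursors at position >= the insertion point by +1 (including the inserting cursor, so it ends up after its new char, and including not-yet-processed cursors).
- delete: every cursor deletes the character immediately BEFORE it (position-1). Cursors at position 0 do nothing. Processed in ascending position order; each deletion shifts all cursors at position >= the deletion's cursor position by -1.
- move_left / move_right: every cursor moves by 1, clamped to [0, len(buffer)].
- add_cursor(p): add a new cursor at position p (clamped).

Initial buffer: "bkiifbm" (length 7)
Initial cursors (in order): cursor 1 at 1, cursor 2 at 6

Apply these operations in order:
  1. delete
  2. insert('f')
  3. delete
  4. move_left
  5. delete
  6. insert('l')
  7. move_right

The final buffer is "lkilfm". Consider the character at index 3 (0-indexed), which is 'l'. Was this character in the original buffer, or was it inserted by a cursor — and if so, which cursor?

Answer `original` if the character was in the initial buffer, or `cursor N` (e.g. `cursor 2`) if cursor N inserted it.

After op 1 (delete): buffer="kiifm" (len 5), cursors c1@0 c2@4, authorship .....
After op 2 (insert('f')): buffer="fkiiffm" (len 7), cursors c1@1 c2@6, authorship 1....2.
After op 3 (delete): buffer="kiifm" (len 5), cursors c1@0 c2@4, authorship .....
After op 4 (move_left): buffer="kiifm" (len 5), cursors c1@0 c2@3, authorship .....
After op 5 (delete): buffer="kifm" (len 4), cursors c1@0 c2@2, authorship ....
After op 6 (insert('l')): buffer="lkilfm" (len 6), cursors c1@1 c2@4, authorship 1..2..
After op 7 (move_right): buffer="lkilfm" (len 6), cursors c1@2 c2@5, authorship 1..2..
Authorship (.=original, N=cursor N): 1 . . 2 . .
Index 3: author = 2

Answer: cursor 2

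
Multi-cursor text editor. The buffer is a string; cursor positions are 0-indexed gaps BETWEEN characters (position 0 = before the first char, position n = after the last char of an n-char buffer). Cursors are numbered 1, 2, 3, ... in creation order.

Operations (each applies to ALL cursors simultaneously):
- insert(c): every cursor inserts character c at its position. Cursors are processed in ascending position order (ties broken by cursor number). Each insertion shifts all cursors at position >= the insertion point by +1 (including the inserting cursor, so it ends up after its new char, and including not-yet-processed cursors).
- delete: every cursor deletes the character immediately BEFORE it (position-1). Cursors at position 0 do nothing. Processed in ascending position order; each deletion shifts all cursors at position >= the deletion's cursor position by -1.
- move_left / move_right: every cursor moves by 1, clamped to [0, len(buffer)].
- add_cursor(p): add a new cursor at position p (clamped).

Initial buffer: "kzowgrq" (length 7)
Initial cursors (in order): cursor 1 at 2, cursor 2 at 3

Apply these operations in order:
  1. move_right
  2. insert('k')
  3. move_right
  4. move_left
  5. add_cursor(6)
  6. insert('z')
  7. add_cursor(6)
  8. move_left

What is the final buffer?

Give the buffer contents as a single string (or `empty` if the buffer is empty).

After op 1 (move_right): buffer="kzowgrq" (len 7), cursors c1@3 c2@4, authorship .......
After op 2 (insert('k')): buffer="kzokwkgrq" (len 9), cursors c1@4 c2@6, authorship ...1.2...
After op 3 (move_right): buffer="kzokwkgrq" (len 9), cursors c1@5 c2@7, authorship ...1.2...
After op 4 (move_left): buffer="kzokwkgrq" (len 9), cursors c1@4 c2@6, authorship ...1.2...
After op 5 (add_cursor(6)): buffer="kzokwkgrq" (len 9), cursors c1@4 c2@6 c3@6, authorship ...1.2...
After op 6 (insert('z')): buffer="kzokzwkzzgrq" (len 12), cursors c1@5 c2@9 c3@9, authorship ...11.223...
After op 7 (add_cursor(6)): buffer="kzokzwkzzgrq" (len 12), cursors c1@5 c4@6 c2@9 c3@9, authorship ...11.223...
After op 8 (move_left): buffer="kzokzwkzzgrq" (len 12), cursors c1@4 c4@5 c2@8 c3@8, authorship ...11.223...

Answer: kzokzwkzzgrq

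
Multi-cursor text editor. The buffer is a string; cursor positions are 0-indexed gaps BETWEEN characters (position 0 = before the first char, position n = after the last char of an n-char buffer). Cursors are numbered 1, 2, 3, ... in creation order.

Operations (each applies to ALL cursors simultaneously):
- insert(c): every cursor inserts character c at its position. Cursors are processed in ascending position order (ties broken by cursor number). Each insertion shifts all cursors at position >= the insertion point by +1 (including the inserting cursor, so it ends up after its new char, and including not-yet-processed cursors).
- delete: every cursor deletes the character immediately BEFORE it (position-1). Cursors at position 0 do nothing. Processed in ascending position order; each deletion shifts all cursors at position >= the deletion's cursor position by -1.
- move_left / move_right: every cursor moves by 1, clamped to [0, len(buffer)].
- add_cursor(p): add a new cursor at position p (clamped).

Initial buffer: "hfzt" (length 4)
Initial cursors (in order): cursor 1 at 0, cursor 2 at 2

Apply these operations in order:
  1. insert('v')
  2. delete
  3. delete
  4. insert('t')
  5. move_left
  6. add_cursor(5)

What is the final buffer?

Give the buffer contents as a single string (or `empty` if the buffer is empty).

Answer: thtzt

Derivation:
After op 1 (insert('v')): buffer="vhfvzt" (len 6), cursors c1@1 c2@4, authorship 1..2..
After op 2 (delete): buffer="hfzt" (len 4), cursors c1@0 c2@2, authorship ....
After op 3 (delete): buffer="hzt" (len 3), cursors c1@0 c2@1, authorship ...
After op 4 (insert('t')): buffer="thtzt" (len 5), cursors c1@1 c2@3, authorship 1.2..
After op 5 (move_left): buffer="thtzt" (len 5), cursors c1@0 c2@2, authorship 1.2..
After op 6 (add_cursor(5)): buffer="thtzt" (len 5), cursors c1@0 c2@2 c3@5, authorship 1.2..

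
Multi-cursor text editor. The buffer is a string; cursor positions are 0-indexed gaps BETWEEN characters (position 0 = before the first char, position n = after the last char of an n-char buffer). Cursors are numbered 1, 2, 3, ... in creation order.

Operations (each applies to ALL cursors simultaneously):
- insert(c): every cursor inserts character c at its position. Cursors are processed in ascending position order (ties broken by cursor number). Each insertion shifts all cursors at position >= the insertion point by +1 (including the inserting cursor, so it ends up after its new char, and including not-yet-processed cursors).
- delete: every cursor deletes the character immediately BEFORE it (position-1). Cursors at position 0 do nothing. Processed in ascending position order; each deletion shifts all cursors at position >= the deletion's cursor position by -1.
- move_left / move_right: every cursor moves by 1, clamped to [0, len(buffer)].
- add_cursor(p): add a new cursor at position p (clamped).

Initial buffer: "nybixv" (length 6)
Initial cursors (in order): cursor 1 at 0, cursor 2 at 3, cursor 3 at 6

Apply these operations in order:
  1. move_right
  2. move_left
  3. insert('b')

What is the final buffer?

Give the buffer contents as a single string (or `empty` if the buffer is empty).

Answer: bnybbixbv

Derivation:
After op 1 (move_right): buffer="nybixv" (len 6), cursors c1@1 c2@4 c3@6, authorship ......
After op 2 (move_left): buffer="nybixv" (len 6), cursors c1@0 c2@3 c3@5, authorship ......
After op 3 (insert('b')): buffer="bnybbixbv" (len 9), cursors c1@1 c2@5 c3@8, authorship 1...2..3.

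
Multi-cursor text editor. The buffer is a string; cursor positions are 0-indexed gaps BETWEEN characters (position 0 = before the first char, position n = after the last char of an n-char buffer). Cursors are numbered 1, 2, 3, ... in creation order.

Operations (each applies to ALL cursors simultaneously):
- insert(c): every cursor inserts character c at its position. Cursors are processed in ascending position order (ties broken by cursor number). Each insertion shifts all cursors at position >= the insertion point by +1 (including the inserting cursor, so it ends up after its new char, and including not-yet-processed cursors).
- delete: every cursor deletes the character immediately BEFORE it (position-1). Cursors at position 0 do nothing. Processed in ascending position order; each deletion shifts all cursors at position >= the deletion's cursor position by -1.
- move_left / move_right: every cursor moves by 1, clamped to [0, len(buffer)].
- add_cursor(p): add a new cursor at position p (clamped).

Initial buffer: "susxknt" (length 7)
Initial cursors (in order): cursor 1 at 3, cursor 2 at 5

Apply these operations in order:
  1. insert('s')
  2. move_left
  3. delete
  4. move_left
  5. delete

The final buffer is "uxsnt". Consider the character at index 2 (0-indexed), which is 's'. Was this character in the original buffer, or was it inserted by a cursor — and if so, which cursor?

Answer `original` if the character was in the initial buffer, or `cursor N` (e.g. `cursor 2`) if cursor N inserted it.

Answer: cursor 2

Derivation:
After op 1 (insert('s')): buffer="sussxksnt" (len 9), cursors c1@4 c2@7, authorship ...1..2..
After op 2 (move_left): buffer="sussxksnt" (len 9), cursors c1@3 c2@6, authorship ...1..2..
After op 3 (delete): buffer="susxsnt" (len 7), cursors c1@2 c2@4, authorship ..1.2..
After op 4 (move_left): buffer="susxsnt" (len 7), cursors c1@1 c2@3, authorship ..1.2..
After op 5 (delete): buffer="uxsnt" (len 5), cursors c1@0 c2@1, authorship ..2..
Authorship (.=original, N=cursor N): . . 2 . .
Index 2: author = 2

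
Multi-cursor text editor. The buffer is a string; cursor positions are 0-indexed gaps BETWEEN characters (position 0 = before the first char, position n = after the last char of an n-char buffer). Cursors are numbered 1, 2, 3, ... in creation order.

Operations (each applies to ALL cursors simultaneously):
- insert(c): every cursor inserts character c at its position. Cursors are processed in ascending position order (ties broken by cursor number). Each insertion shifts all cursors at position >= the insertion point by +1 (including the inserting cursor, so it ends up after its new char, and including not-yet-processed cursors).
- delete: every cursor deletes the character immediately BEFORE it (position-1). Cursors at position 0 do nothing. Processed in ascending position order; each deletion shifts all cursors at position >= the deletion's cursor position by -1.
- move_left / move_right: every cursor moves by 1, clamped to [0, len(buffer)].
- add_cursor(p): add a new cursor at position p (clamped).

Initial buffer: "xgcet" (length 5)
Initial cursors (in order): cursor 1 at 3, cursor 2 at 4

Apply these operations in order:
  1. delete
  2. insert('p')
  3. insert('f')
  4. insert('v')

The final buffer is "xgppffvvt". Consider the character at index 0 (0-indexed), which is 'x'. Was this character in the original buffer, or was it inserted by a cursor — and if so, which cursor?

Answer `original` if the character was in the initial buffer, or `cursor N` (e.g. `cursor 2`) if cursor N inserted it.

After op 1 (delete): buffer="xgt" (len 3), cursors c1@2 c2@2, authorship ...
After op 2 (insert('p')): buffer="xgppt" (len 5), cursors c1@4 c2@4, authorship ..12.
After op 3 (insert('f')): buffer="xgppfft" (len 7), cursors c1@6 c2@6, authorship ..1212.
After op 4 (insert('v')): buffer="xgppffvvt" (len 9), cursors c1@8 c2@8, authorship ..121212.
Authorship (.=original, N=cursor N): . . 1 2 1 2 1 2 .
Index 0: author = original

Answer: original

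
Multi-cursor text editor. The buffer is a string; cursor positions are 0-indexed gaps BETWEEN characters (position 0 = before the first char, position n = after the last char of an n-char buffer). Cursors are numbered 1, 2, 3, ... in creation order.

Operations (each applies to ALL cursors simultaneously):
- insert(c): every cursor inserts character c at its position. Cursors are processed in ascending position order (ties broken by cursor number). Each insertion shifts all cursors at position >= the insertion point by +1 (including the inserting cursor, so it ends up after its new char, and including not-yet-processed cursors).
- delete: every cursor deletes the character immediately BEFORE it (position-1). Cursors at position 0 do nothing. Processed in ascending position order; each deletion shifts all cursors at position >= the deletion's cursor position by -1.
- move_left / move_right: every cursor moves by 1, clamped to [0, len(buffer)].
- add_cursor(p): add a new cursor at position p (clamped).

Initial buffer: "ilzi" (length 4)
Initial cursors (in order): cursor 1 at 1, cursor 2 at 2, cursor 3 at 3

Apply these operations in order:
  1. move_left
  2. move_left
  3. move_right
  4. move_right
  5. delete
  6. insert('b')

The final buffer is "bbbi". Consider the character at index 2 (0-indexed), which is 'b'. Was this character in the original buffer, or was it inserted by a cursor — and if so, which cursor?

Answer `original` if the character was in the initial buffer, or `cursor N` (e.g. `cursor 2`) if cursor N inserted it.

Answer: cursor 3

Derivation:
After op 1 (move_left): buffer="ilzi" (len 4), cursors c1@0 c2@1 c3@2, authorship ....
After op 2 (move_left): buffer="ilzi" (len 4), cursors c1@0 c2@0 c3@1, authorship ....
After op 3 (move_right): buffer="ilzi" (len 4), cursors c1@1 c2@1 c3@2, authorship ....
After op 4 (move_right): buffer="ilzi" (len 4), cursors c1@2 c2@2 c3@3, authorship ....
After op 5 (delete): buffer="i" (len 1), cursors c1@0 c2@0 c3@0, authorship .
After op 6 (insert('b')): buffer="bbbi" (len 4), cursors c1@3 c2@3 c3@3, authorship 123.
Authorship (.=original, N=cursor N): 1 2 3 .
Index 2: author = 3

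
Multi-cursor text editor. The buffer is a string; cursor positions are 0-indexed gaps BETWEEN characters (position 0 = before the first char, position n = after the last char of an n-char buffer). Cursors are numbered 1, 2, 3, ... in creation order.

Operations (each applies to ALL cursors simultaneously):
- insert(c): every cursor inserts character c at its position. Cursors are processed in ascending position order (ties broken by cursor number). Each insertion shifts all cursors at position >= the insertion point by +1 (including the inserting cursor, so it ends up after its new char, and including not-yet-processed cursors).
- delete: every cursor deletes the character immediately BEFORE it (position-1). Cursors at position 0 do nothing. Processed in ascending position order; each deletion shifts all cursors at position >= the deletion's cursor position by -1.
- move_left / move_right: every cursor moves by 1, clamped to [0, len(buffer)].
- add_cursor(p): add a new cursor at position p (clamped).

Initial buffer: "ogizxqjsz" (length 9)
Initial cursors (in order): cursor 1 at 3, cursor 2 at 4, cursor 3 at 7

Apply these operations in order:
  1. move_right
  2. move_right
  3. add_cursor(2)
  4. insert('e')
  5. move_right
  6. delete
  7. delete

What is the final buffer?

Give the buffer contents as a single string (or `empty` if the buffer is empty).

Answer: ogzxs

Derivation:
After op 1 (move_right): buffer="ogizxqjsz" (len 9), cursors c1@4 c2@5 c3@8, authorship .........
After op 2 (move_right): buffer="ogizxqjsz" (len 9), cursors c1@5 c2@6 c3@9, authorship .........
After op 3 (add_cursor(2)): buffer="ogizxqjsz" (len 9), cursors c4@2 c1@5 c2@6 c3@9, authorship .........
After op 4 (insert('e')): buffer="ogeizxeqejsze" (len 13), cursors c4@3 c1@7 c2@9 c3@13, authorship ..4...1.2...3
After op 5 (move_right): buffer="ogeizxeqejsze" (len 13), cursors c4@4 c1@8 c2@10 c3@13, authorship ..4...1.2...3
After op 6 (delete): buffer="ogezxeesz" (len 9), cursors c4@3 c1@6 c2@7 c3@9, authorship ..4..12..
After op 7 (delete): buffer="ogzxs" (len 5), cursors c4@2 c1@4 c2@4 c3@5, authorship .....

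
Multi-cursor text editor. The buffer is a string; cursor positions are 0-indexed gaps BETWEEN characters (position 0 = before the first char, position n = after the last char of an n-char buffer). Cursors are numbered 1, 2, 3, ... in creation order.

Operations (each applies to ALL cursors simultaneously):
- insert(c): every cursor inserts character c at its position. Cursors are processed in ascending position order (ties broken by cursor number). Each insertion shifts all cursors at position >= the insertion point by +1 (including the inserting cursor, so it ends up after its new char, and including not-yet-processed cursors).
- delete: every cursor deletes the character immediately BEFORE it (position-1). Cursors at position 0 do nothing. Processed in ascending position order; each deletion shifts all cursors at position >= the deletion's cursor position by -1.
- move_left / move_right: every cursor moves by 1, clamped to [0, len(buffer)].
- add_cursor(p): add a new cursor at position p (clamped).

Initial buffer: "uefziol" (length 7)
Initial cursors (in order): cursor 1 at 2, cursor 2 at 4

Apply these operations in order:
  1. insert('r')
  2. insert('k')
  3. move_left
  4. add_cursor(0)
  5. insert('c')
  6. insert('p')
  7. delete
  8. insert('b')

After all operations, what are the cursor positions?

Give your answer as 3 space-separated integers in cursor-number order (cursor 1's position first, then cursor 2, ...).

Answer: 7 13 2

Derivation:
After op 1 (insert('r')): buffer="uerfzriol" (len 9), cursors c1@3 c2@6, authorship ..1..2...
After op 2 (insert('k')): buffer="uerkfzrkiol" (len 11), cursors c1@4 c2@8, authorship ..11..22...
After op 3 (move_left): buffer="uerkfzrkiol" (len 11), cursors c1@3 c2@7, authorship ..11..22...
After op 4 (add_cursor(0)): buffer="uerkfzrkiol" (len 11), cursors c3@0 c1@3 c2@7, authorship ..11..22...
After op 5 (insert('c')): buffer="cuerckfzrckiol" (len 14), cursors c3@1 c1@5 c2@10, authorship 3..111..222...
After op 6 (insert('p')): buffer="cpuercpkfzrcpkiol" (len 17), cursors c3@2 c1@7 c2@13, authorship 33..1111..2222...
After op 7 (delete): buffer="cuerckfzrckiol" (len 14), cursors c3@1 c1@5 c2@10, authorship 3..111..222...
After op 8 (insert('b')): buffer="cbuercbkfzrcbkiol" (len 17), cursors c3@2 c1@7 c2@13, authorship 33..1111..2222...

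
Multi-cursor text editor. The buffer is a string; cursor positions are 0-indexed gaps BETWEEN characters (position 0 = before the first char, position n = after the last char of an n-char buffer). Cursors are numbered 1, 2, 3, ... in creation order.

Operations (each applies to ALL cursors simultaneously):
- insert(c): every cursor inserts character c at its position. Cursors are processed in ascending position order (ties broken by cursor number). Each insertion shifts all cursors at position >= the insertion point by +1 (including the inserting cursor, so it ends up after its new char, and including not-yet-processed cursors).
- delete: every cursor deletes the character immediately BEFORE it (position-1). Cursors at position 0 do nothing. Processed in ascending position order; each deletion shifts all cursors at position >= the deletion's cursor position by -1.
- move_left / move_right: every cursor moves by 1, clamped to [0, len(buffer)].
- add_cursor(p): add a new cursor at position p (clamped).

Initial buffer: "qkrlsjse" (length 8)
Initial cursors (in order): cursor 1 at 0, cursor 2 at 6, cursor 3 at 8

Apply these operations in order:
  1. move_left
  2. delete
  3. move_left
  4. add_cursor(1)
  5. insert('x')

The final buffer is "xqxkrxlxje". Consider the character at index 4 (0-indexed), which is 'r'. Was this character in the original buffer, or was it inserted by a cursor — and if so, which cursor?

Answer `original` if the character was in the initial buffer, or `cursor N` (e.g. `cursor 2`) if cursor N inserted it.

After op 1 (move_left): buffer="qkrlsjse" (len 8), cursors c1@0 c2@5 c3@7, authorship ........
After op 2 (delete): buffer="qkrlje" (len 6), cursors c1@0 c2@4 c3@5, authorship ......
After op 3 (move_left): buffer="qkrlje" (len 6), cursors c1@0 c2@3 c3@4, authorship ......
After op 4 (add_cursor(1)): buffer="qkrlje" (len 6), cursors c1@0 c4@1 c2@3 c3@4, authorship ......
After op 5 (insert('x')): buffer="xqxkrxlxje" (len 10), cursors c1@1 c4@3 c2@6 c3@8, authorship 1.4..2.3..
Authorship (.=original, N=cursor N): 1 . 4 . . 2 . 3 . .
Index 4: author = original

Answer: original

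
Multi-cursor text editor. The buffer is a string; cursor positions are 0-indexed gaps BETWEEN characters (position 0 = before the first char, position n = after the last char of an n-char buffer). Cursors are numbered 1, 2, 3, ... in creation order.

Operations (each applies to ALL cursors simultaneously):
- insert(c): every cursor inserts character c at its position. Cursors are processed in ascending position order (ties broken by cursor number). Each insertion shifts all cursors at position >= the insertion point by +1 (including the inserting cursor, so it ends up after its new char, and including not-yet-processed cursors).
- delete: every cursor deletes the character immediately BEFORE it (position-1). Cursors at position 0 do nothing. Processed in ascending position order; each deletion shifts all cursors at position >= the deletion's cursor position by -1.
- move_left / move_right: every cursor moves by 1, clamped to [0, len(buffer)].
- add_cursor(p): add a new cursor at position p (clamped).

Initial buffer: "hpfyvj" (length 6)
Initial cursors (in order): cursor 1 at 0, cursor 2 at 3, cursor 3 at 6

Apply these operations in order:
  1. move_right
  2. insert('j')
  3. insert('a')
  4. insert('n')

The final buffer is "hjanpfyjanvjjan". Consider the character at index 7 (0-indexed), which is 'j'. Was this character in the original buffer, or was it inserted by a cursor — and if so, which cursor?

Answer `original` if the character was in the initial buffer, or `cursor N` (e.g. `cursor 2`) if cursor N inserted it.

After op 1 (move_right): buffer="hpfyvj" (len 6), cursors c1@1 c2@4 c3@6, authorship ......
After op 2 (insert('j')): buffer="hjpfyjvjj" (len 9), cursors c1@2 c2@6 c3@9, authorship .1...2..3
After op 3 (insert('a')): buffer="hjapfyjavjja" (len 12), cursors c1@3 c2@8 c3@12, authorship .11...22..33
After op 4 (insert('n')): buffer="hjanpfyjanvjjan" (len 15), cursors c1@4 c2@10 c3@15, authorship .111...222..333
Authorship (.=original, N=cursor N): . 1 1 1 . . . 2 2 2 . . 3 3 3
Index 7: author = 2

Answer: cursor 2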